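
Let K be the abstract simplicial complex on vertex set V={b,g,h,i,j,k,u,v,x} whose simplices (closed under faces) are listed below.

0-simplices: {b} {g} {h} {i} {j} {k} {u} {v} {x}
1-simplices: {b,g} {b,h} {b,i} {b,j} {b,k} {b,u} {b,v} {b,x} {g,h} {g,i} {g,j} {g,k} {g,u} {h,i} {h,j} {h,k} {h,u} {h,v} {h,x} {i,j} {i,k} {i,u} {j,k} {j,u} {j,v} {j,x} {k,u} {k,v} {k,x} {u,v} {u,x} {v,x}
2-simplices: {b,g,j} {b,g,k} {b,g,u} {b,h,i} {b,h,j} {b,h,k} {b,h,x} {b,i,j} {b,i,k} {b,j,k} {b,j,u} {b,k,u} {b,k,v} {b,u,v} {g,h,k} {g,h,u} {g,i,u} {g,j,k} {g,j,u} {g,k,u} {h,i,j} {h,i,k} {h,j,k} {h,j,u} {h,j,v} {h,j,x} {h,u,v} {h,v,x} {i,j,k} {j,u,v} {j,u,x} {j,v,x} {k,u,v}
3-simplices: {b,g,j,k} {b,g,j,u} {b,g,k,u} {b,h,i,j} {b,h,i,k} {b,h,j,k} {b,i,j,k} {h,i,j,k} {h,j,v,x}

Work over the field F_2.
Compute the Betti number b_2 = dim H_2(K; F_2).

b_2=3

n_0=9 n_1=32 n_2=33 n_3=9  [Z2]
∂1: piv[bg,bh,bi,bj,bk,bu,bv,bx] rk=8  ker:gh,gi,gj,gk,gu,hi,hj,hk,hu,hv,hx,ij,ik,iu,jk,ju,jv,jx,ku,kv,kx,uv,ux,vx
∂2: piv[bgj,bgk,bgu,bhi,bhj,bhk,bhx,bij,bik,bjk,bju,bku,bkv,buv,ghk,ghu,giu,hjv,hjx,huv,hvx,jux] rk=22  ker:gjk,gju,gku,hij,hik,hjk,hju,ijk,juv,jvx,kuv
∂3: piv[bgjk,bgju,bgku,bhij,bhik,bhjk,bijk,hjvx] rk=8  ker:hijk
b_2=(33−22)−8=3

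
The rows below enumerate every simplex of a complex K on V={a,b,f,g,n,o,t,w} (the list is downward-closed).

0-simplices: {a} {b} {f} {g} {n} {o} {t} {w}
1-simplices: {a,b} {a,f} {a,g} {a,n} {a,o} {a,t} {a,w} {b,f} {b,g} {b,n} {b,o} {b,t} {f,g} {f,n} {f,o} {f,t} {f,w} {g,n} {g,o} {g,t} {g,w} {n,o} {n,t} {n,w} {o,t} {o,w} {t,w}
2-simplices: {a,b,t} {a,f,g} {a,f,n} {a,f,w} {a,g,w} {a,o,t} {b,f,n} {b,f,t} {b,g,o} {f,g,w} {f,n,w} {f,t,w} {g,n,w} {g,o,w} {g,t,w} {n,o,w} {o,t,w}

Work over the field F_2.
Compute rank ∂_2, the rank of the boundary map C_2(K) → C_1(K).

n_0=8 n_1=27 n_2=17  [Z2]
∂1: piv[ab,af,ag,an,ao,at,aw] rk=7  ker:bf,bg,bn,bo,bt,fg,fn,fo,ft,fw,gn,go,gt,gw,no,nt,nw,ot,ow,tw
∂2: piv[abt,afg,afn,afw,agw,aot,bfn,bft,bgo,fnw,ftw,gnw,gow,gtw,now,otw] rk=16  ker:fgw
rk∂_2=16

rank∂_2=16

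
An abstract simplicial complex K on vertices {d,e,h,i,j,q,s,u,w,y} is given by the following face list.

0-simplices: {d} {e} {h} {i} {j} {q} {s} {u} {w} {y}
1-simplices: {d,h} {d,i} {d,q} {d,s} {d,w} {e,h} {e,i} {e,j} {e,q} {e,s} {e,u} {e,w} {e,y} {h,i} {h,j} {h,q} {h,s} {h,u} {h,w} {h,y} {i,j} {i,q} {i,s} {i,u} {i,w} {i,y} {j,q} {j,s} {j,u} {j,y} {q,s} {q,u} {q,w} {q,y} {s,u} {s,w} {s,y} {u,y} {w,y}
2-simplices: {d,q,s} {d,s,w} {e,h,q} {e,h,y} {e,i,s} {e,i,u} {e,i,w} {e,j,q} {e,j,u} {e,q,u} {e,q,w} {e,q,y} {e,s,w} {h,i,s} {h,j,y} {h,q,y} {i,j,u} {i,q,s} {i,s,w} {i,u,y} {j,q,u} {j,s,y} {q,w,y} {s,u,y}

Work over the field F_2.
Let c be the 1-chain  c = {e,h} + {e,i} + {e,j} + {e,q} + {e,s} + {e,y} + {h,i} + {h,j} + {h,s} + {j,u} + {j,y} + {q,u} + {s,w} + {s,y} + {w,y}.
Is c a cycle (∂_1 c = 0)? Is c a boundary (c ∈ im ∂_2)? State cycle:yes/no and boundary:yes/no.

n_0=10 n_1=39 n_2=24  [Z2]
∂1: piv[dh,di,dq,ds,dw,eh,ej,eu,ey] rk=9  ker:ei,eq,es,ew,hi,hj,hq,hs,hu,hw,hy,ij,iq,is,iu,iw,iy,jq,js,ju,jy,qs,qu,qw,qy,su,sw,sy,uy,wy
∂2: piv[dqs,dsw,ehq,ehy,eis,eiu,eiw,ejq,eju,equ,eqw,eqy,esw,his,hjy,iju,iqs,iuy,jsy,qwy,suy] rk=21  ker:hqy,isw,jqu
∂1c = 0
c vs im∂2: residual ≠ 0 ⇒ not boundary

cycle:yes boundary:no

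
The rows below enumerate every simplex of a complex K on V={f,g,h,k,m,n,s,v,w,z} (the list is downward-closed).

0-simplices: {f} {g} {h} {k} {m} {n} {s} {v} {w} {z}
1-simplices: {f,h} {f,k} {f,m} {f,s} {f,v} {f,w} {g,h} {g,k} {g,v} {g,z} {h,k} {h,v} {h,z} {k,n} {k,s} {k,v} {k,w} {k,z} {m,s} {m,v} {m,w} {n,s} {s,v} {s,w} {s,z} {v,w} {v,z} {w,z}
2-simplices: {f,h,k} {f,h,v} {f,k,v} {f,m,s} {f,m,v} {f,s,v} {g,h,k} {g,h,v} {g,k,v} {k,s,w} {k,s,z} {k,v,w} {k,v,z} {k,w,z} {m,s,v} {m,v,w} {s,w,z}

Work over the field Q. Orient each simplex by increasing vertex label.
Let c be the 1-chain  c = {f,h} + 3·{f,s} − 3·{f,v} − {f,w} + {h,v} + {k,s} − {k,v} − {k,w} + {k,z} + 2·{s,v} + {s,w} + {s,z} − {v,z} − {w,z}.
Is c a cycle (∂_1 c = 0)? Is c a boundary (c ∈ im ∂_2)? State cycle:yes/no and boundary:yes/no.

n_0=10 n_1=28 n_2=17  [Q]
∂1: piv[fh,fk,fm,fs,fv,fw,gh,gz,kn] rk=9  ker:gk,gv,hk,hv,hz,ks,kv,kw,kz,ms,mv,mw,ns,sv,sw,sz,vw,vz,wz
∂2: piv[fhk,fhv,fkv,fms,fmv,fsv,ghk,ghv,ksw,ksz,kvw,kvz,kwz,mvw] rk=14  ker:gkv,msv,swz
∂1c = 0
c vs im∂2: residual ≠ 0 ⇒ not boundary

cycle:yes boundary:no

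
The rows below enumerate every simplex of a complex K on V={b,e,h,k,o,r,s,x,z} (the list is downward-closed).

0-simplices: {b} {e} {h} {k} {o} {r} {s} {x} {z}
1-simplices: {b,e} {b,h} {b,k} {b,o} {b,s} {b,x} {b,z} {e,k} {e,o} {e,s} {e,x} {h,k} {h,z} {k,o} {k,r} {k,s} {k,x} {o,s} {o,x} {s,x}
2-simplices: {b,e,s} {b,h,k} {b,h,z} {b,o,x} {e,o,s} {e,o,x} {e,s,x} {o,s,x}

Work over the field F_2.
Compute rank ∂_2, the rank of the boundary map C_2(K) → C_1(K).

n_0=9 n_1=20 n_2=8  [Z2]
∂1: piv[be,bh,bk,bo,bs,bx,bz,kr] rk=8  ker:ek,eo,es,ex,hk,hz,ko,ks,kx,os,ox,sx
∂2: piv[bes,bhk,bhz,box,eos,eox,esx] rk=7  ker:osx
rk∂_2=7

rank∂_2=7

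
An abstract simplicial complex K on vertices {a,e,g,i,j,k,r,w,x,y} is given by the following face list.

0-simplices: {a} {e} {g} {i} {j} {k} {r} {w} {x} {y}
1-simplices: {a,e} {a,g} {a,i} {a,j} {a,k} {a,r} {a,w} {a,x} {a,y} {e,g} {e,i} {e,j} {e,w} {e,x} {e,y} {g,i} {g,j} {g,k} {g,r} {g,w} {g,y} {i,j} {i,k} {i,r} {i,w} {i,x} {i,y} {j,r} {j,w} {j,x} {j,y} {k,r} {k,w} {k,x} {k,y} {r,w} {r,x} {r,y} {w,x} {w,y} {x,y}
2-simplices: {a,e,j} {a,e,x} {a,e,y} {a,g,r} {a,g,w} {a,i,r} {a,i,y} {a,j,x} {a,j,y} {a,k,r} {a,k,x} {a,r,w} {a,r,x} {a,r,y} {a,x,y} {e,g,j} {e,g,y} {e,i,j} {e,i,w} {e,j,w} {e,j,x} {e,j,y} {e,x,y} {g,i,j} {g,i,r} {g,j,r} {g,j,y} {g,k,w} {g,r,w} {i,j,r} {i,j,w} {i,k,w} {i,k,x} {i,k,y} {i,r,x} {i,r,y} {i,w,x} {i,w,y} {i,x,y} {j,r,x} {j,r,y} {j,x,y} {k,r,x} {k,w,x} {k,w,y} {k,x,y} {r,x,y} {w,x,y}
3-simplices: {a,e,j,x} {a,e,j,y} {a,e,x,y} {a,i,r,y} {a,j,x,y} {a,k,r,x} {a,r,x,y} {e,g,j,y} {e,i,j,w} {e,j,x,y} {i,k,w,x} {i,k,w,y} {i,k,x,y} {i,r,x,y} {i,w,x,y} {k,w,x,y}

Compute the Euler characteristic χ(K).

χ(K)=1

n_0=10 n_1=41 n_2=48 n_3=16
χ=+10−41+48−16=1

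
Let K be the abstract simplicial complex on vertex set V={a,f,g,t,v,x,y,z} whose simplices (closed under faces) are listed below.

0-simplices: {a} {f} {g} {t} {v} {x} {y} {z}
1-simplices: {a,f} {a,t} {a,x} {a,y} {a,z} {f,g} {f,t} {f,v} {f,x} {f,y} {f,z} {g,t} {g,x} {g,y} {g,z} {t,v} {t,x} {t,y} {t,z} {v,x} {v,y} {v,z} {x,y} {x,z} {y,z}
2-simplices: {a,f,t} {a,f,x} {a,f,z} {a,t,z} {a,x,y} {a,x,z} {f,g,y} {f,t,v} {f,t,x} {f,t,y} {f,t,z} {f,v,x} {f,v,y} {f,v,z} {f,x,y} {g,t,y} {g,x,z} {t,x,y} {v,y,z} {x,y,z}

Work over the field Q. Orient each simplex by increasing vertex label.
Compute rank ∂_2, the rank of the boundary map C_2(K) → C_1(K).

n_0=8 n_1=25 n_2=20  [Q]
∂1: piv[af,at,ax,ay,az,fg,fv] rk=7  ker:ft,fx,fy,fz,gt,gx,gy,gz,tv,tx,ty,tz,vx,vy,vz,xy,xz,yz
∂2: piv[aft,afx,afz,atz,axy,axz,fgy,ftv,ftx,fty,fvx,fvy,fvz,fxy,gty,gxz,vyz] rk=17  ker:ftz,txy,xyz
rk∂_2=17

rank∂_2=17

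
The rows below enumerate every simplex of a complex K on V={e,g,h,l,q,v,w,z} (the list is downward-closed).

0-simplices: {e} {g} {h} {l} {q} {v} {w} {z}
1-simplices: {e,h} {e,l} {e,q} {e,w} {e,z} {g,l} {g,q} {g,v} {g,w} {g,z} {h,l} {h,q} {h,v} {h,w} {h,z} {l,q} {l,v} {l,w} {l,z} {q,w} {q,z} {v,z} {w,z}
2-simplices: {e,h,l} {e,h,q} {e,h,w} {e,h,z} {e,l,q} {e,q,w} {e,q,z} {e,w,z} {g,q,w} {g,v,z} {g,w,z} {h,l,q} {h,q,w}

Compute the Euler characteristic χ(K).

χ(K)=-2

n_0=8 n_1=23 n_2=13
χ=+8−23+13=-2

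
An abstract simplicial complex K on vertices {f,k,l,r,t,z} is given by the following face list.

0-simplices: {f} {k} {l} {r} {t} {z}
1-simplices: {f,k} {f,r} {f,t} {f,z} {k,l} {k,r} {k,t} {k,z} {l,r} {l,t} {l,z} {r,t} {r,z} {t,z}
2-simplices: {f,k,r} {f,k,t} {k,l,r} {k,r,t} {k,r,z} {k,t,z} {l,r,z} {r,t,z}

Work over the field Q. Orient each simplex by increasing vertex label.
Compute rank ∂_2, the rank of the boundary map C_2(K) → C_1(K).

n_0=6 n_1=14 n_2=8  [Q]
∂1: piv[fk,fr,ft,fz,kl] rk=5  ker:kr,kt,kz,lr,lt,lz,rt,rz,tz
∂2: piv[fkr,fkt,klr,krt,krz,ktz,lrz] rk=7  ker:rtz
rk∂_2=7

rank∂_2=7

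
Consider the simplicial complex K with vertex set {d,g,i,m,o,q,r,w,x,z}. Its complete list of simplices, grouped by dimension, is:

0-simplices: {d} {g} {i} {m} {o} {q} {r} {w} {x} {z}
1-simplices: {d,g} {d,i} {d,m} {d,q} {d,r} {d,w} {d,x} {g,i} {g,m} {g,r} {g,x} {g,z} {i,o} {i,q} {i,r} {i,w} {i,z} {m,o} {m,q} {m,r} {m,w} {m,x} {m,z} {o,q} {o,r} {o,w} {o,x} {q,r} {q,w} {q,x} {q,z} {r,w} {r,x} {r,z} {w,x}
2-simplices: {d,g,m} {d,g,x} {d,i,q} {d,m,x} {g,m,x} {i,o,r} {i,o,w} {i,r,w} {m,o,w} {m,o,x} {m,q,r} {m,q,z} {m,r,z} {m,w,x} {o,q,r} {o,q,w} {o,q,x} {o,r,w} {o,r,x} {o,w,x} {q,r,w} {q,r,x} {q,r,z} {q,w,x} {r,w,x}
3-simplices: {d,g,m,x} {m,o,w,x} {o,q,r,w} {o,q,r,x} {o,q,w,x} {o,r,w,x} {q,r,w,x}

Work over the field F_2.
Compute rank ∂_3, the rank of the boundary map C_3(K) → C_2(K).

n_0=10 n_1=35 n_2=25 n_3=7  [Z2]
∂1: piv[dg,di,dm,dq,dr,dw,dx,gz,io] rk=9  ker:gi,gm,gr,gx,iq,ir,iw,iz,mo,mq,mr,mw,mx,mz,oq,or,ow,ox,qr,qw,qx,qz,rw,rx,rz,wx
∂2: piv[dgm,dgx,diq,dmx,ior,iow,irw,mow,mox,mqr,mqz,mrz,mwx,oqr,oqw,oqx,orx] rk=17  ker:gmx,orw,owx,qrw,qrx,qrz,qwx,rwx
∂3: piv[dgmx,mowx,oqrw,oqrx,oqwx,orwx] rk=6  ker:qrwx
rk∂_3=6

rank∂_3=6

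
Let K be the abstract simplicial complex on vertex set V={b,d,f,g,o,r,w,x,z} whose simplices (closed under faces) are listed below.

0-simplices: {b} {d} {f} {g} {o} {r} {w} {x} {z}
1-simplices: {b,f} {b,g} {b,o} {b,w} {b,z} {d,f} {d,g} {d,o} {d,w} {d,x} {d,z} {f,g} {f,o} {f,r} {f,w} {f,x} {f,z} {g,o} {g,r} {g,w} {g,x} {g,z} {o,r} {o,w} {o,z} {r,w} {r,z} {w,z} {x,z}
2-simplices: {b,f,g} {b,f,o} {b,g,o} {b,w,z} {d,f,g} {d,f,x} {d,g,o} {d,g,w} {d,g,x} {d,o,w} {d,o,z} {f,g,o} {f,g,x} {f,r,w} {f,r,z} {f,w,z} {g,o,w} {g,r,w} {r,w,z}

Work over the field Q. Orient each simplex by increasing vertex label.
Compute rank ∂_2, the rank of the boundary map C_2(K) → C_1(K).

n_0=9 n_1=29 n_2=19  [Q]
∂1: piv[bf,bg,bo,bw,bz,df,dx,fr] rk=8  ker:dg,do,dw,dz,fg,fo,fw,fx,fz,go,gr,gw,gx,gz,or,ow,oz,rw,rz,wz,xz
∂2: piv[bfg,bfo,bgo,bwz,dfg,dfx,dgo,dgw,dgx,dow,doz,frw,frz,fwz,grw] rk=15  ker:fgo,fgx,gow,rwz
rk∂_2=15

rank∂_2=15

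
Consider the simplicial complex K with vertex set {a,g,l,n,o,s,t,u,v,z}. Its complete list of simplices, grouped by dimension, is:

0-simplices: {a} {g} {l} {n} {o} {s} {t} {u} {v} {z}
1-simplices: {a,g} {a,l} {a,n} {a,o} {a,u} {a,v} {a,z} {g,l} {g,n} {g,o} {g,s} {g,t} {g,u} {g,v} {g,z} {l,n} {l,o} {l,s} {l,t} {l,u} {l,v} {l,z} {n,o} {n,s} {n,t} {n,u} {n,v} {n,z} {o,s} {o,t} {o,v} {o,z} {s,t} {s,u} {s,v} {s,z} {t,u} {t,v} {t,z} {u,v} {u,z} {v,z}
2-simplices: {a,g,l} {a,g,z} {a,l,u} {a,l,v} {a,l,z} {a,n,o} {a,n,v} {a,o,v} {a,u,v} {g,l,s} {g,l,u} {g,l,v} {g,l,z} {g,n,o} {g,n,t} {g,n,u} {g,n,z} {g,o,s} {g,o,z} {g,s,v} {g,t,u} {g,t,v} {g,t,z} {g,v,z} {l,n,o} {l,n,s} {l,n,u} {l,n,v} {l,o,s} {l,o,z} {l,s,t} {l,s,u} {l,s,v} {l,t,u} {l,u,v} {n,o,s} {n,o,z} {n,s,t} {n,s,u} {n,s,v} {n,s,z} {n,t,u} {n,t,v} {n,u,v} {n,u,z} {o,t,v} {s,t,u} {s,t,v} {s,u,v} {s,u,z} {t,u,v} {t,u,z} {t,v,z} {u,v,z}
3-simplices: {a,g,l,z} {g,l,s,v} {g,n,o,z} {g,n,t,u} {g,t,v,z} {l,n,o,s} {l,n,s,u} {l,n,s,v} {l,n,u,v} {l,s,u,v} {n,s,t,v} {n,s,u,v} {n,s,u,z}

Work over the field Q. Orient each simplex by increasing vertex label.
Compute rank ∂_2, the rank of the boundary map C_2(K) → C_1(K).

rank∂_2=33

n_0=10 n_1=42 n_2=54 n_3=13  [Q]
∂1: piv[ag,al,an,ao,au,av,az,gs,gt] rk=9  ker:gl,gn,go,gu,gv,gz,ln,lo,ls,lt,lu,lv,lz,no,ns,nt,nu,nv,nz,os,ot,ov,oz,st,su,sv,sz,tu,tv,tz,uv,uz,vz
∂2: piv[agl,agz,alu,alv,alz,ano,anv,aov,auv,gls,glu,glv,gno,gnt,gnu,gnz,gos,goz,gsv,gtu,gtv,gtz,gvz,lno,lns,lnu,lnv,lst,lsu,ltu,nsz,nuz,otv] rk=33  ker:glz,los,loz,lsv,luv,nos,noz,nst,nsu,nsv,ntu,ntv,nuv,stu,stv,suv,suz,tuv,tuz,tvz,uvz
∂3: piv[aglz,glsv,gnoz,gntu,gtvz,lnos,lnsu,lnsv,lnuv,lsuv,nstv,nsuz] rk=12  ker:nsuv
rk∂_2=33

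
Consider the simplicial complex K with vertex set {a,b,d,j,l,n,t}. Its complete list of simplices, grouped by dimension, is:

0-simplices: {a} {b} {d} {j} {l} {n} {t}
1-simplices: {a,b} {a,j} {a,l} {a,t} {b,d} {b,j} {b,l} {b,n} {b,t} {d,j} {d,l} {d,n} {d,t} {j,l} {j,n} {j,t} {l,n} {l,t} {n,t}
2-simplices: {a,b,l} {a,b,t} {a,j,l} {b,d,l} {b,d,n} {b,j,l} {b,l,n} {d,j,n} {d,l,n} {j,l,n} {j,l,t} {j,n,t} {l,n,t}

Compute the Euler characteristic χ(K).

χ(K)=1

n_0=7 n_1=19 n_2=13
χ=+7−19+13=1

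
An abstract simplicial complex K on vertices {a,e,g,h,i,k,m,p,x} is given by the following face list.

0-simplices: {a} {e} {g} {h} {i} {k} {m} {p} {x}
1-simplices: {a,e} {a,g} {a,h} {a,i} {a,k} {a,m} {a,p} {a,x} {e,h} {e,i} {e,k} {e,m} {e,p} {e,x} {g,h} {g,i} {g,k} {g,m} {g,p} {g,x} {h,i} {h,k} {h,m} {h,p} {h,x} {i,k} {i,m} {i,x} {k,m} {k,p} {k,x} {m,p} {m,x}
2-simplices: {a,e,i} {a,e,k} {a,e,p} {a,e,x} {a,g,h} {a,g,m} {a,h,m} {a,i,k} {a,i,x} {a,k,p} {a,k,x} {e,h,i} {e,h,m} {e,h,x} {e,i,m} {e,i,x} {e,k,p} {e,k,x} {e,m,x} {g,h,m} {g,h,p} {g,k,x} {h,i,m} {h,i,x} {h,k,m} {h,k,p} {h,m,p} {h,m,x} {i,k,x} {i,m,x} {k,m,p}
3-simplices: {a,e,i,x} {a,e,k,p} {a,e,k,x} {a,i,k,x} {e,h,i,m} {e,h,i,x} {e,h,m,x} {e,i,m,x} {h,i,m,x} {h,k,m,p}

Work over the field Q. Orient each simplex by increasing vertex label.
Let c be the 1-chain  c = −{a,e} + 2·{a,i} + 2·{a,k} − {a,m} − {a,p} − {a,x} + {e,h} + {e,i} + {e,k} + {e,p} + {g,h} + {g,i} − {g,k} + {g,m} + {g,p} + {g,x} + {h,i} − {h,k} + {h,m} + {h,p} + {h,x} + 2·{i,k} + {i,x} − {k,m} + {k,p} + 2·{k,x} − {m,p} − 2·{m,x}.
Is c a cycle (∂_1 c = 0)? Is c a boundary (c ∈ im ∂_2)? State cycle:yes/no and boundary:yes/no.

cycle:no boundary:no

n_0=9 n_1=33 n_2=31 n_3=10  [Q]
∂1: piv[ae,ag,ah,ai,ak,am,ap,ax] rk=8  ker:eh,ei,ek,em,ep,ex,gh,gi,gk,gm,gp,gx,hi,hk,hm,hp,hx,ik,im,ix,km,kp,kx,mp,mx
∂2: piv[aei,aek,aep,aex,agh,agm,ahm,aik,aix,akp,akx,ehi,ehm,ehx,eim,emx,ghp,gkx,hkm,hkp,hmp] rk=21  ker:eix,ekp,ekx,ghm,him,hix,hmx,ikx,imx,kmp
∂3: piv[aeix,aekp,aekx,aikx,ehim,ehix,ehmx,eimx,hkmp] rk=9  ker:himx
∂1c = −5·{e} − 4·{g} − {h} + 2·{i} + {k} + 3·{m} + 2·{p} + 2·{x}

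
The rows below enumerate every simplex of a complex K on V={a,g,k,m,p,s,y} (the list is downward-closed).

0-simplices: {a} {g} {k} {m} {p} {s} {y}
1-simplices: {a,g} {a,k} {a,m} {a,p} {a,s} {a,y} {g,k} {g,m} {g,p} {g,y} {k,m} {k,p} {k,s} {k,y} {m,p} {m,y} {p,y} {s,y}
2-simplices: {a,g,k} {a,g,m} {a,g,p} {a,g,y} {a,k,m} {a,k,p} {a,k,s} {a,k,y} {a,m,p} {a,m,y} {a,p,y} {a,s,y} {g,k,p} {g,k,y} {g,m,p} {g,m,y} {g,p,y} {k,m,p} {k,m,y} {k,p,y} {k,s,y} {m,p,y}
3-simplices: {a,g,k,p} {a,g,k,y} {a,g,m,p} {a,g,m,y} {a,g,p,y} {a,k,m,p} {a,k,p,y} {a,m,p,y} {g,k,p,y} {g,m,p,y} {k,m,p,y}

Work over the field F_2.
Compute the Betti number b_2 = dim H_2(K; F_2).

b_2=1

n_0=7 n_1=18 n_2=22 n_3=11  [Z2]
∂1: piv[ag,ak,am,ap,as,ay] rk=6  ker:gk,gm,gp,gy,km,kp,ks,ky,mp,my,py,sy
∂2: piv[agk,agm,agp,agy,akm,akp,aks,aky,amp,amy,apy,asy] rk=12  ker:gkp,gky,gmp,gmy,gpy,kmp,kmy,kpy,ksy,mpy
∂3: piv[agkp,agky,agmp,agmy,agpy,akmp,akpy,ampy,kmpy] rk=9  ker:gkpy,gmpy
b_2=(22−12)−9=1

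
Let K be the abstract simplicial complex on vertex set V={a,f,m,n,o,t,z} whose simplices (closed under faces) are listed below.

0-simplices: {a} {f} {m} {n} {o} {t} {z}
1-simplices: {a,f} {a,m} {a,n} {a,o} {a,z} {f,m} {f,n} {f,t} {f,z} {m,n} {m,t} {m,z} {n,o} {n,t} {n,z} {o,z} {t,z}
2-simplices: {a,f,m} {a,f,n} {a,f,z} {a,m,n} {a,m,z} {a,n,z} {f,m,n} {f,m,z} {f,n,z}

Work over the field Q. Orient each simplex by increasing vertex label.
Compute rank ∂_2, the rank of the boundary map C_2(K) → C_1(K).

rank∂_2=6

n_0=7 n_1=17 n_2=9  [Q]
∂1: piv[af,am,an,ao,az,ft] rk=6  ker:fm,fn,fz,mn,mt,mz,no,nt,nz,oz,tz
∂2: piv[afm,afn,afz,amn,amz,anz] rk=6  ker:fmn,fmz,fnz
rk∂_2=6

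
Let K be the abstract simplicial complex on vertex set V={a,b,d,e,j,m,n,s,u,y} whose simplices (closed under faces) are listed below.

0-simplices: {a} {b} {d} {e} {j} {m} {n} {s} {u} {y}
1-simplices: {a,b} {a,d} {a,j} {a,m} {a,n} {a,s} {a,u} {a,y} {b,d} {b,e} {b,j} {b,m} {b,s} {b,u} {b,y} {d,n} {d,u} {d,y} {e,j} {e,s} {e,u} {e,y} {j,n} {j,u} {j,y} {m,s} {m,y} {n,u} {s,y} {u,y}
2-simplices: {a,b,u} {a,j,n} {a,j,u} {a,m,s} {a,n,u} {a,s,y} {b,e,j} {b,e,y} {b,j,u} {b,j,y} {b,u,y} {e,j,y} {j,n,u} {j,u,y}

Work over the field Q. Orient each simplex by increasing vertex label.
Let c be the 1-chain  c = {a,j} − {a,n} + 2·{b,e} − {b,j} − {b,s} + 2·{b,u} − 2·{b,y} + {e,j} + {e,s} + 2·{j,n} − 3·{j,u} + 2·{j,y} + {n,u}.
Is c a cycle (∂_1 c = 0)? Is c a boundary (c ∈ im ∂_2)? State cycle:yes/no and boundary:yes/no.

cycle:yes boundary:no

n_0=10 n_1=30 n_2=14  [Q]
∂1: piv[ab,ad,aj,am,an,as,au,ay,be] rk=9  ker:bd,bj,bm,bs,bu,by,dn,du,dy,ej,es,eu,ey,jn,ju,jy,ms,my,nu,sy,uy
∂2: piv[abu,ajn,aju,ams,anu,asy,bej,bey,bju,bjy,buy] rk=11  ker:ejy,jnu,juy
∂1c = 0
c vs im∂2: residual ≠ 0 ⇒ not boundary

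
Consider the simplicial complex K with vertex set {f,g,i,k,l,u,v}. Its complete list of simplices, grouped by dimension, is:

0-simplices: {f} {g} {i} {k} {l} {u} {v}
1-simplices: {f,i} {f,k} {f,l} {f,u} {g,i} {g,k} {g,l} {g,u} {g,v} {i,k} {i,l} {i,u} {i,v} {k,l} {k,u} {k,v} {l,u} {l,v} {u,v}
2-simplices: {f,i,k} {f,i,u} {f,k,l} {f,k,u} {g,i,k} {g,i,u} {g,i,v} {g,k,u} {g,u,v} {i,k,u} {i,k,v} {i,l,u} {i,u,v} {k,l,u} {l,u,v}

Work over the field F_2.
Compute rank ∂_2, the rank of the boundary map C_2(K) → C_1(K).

rank∂_2=12

n_0=7 n_1=19 n_2=15  [Z2]
∂1: piv[fi,fk,fl,fu,gi,gv] rk=6  ker:gk,gl,gu,ik,il,iu,iv,kl,ku,kv,lu,lv,uv
∂2: piv[fik,fiu,fkl,fku,gik,giu,giv,guv,ikv,ilu,klu,luv] rk=12  ker:gku,iku,iuv
rk∂_2=12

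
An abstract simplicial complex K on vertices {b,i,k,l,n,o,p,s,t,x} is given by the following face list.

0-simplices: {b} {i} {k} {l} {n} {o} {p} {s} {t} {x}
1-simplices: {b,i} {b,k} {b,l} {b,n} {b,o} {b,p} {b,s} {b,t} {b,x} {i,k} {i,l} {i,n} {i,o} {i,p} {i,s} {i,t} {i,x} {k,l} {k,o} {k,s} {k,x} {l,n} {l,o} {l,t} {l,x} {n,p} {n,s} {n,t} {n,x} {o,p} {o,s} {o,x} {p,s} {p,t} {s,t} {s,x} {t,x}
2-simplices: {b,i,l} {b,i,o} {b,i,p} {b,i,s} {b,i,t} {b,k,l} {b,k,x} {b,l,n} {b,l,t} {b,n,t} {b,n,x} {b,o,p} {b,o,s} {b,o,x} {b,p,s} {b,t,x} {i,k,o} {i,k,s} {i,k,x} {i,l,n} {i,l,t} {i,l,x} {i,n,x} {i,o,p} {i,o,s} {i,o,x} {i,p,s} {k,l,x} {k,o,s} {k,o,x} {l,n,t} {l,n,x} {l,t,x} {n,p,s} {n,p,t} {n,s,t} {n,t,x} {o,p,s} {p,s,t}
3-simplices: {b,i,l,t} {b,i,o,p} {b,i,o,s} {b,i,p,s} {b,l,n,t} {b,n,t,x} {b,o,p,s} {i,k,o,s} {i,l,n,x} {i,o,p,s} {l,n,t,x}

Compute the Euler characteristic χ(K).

n_0=10 n_1=37 n_2=39 n_3=11
χ=+10−37+39−11=1

χ(K)=1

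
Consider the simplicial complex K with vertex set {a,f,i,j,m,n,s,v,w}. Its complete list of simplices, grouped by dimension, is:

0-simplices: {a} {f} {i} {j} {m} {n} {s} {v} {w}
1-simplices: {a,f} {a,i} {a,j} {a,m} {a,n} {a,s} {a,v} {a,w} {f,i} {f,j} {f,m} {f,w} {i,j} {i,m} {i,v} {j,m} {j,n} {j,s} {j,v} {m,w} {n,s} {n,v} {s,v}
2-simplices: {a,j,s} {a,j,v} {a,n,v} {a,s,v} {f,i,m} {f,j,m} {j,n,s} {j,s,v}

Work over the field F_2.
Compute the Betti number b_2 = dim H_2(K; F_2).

n_0=9 n_1=23 n_2=8  [Z2]
∂1: piv[af,ai,aj,am,an,as,av,aw] rk=8  ker:fi,fj,fm,fw,ij,im,iv,jm,jn,js,jv,mw,ns,nv,sv
∂2: piv[ajs,ajv,anv,asv,fim,fjm,jns] rk=7  ker:jsv
b_2=(8−7)−0=1

b_2=1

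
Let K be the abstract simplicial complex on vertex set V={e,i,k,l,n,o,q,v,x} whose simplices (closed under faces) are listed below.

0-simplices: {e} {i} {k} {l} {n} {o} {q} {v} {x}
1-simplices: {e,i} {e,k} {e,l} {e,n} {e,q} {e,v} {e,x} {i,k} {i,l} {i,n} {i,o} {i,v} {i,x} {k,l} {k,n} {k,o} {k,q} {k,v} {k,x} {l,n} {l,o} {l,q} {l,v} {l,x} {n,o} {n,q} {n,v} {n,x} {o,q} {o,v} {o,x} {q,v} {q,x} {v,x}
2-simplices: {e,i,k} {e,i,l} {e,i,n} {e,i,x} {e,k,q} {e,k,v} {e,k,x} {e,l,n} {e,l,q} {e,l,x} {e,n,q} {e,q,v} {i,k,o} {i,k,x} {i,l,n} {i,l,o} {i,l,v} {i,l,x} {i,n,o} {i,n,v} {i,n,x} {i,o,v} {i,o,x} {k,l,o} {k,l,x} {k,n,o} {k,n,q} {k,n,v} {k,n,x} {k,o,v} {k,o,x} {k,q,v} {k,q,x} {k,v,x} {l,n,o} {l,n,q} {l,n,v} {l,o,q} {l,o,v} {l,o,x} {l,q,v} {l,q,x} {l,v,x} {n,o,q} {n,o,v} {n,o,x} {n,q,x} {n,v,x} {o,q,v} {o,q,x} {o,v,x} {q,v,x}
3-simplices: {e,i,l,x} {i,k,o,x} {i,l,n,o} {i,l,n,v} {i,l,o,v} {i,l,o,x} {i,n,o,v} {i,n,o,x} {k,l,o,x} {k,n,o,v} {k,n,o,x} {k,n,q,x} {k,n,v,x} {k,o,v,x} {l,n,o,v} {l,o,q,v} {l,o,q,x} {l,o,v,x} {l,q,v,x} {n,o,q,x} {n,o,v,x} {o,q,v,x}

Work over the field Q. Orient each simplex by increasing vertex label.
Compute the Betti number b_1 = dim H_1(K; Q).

b_1=0

n_0=9 n_1=34 n_2=52 n_3=22  [Q]
∂1: piv[ei,ek,el,en,eq,ev,ex,io] rk=8  ker:ik,il,in,iv,ix,kl,kn,ko,kq,kv,kx,ln,lo,lq,lv,lx,no,nq,nv,nx,oq,ov,ox,qv,qx,vx
∂2: piv[eik,eil,ein,eix,ekq,ekv,ekx,eln,elq,elx,enq,eqv,iko,ilo,ilv,ino,inv,inx,iov,iox,klo,kno,knv,kqx,kvx,loq] rk=26  ker:ikx,iln,ilx,klx,knq,knx,kov,kox,kqv,lno,lnq,lnv,lov,lox,lqv,lqx,lvx,noq,nov,nox,nqx,nvx,oqv,oqx,ovx,qvx
∂3: piv[eilx,ikox,ilno,ilnv,ilov,ilox,inov,inox,klox,knov,knox,knqx,knvx,kovx,loqv,loqx,lovx,lqvx,noqx] rk=19  ker:lnov,novx,oqvx
b_1=(34−8)−26=0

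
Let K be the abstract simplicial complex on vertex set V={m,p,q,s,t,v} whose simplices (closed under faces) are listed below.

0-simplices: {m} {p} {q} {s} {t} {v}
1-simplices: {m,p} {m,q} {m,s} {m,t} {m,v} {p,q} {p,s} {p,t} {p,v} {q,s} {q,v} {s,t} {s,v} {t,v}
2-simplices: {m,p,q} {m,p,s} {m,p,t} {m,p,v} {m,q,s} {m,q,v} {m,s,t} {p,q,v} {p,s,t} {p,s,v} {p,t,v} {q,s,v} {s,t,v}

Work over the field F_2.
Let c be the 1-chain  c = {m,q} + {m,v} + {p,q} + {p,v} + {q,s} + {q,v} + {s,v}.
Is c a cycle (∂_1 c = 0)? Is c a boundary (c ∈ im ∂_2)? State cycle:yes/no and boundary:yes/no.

cycle:yes boundary:yes

n_0=6 n_1=14 n_2=13  [Z2]
∂1: piv[mp,mq,ms,mt,mv] rk=5  ker:pq,ps,pt,pv,qs,qv,st,sv,tv
∂2: piv[mpq,mps,mpt,mpv,mqs,mqv,mst,psv,ptv] rk=9  ker:pqv,pst,qsv,stv
∂1c = 0
c vs im∂2: reduces to 0 ⇒ boundary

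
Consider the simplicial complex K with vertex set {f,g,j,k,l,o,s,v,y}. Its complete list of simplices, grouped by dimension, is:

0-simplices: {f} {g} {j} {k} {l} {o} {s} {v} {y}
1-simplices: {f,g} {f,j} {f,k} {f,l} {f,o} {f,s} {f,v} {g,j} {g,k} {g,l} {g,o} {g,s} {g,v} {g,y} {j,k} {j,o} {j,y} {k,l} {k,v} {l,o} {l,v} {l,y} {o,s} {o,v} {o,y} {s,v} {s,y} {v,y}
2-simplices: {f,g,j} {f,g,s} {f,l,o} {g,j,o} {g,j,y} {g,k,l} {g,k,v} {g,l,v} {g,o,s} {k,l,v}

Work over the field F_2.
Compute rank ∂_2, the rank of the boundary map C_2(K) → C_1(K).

n_0=9 n_1=28 n_2=10  [Z2]
∂1: piv[fg,fj,fk,fl,fo,fs,fv,gy] rk=8  ker:gj,gk,gl,go,gs,gv,jk,jo,jy,kl,kv,lo,lv,ly,os,ov,oy,sv,sy,vy
∂2: piv[fgj,fgs,flo,gjo,gjy,gkl,gkv,glv,gos] rk=9  ker:klv
rk∂_2=9

rank∂_2=9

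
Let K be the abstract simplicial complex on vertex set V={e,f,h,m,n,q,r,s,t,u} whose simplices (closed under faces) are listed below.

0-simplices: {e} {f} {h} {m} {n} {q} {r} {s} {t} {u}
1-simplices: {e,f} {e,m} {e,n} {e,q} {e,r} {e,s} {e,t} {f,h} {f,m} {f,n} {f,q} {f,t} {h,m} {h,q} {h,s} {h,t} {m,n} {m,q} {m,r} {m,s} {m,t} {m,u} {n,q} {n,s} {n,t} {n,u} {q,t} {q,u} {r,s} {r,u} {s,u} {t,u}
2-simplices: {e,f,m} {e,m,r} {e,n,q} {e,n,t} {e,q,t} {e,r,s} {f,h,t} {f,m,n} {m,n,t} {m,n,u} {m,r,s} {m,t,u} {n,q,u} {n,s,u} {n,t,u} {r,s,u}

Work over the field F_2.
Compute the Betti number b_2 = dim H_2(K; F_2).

b_2=1

n_0=10 n_1=32 n_2=16  [Z2]
∂1: piv[ef,em,en,eq,er,es,et,fh,mu] rk=9  ker:fm,fn,fq,ft,hm,hq,hs,ht,mn,mq,mr,ms,mt,nq,ns,nt,nu,qt,qu,rs,ru,su,tu
∂2: piv[efm,emr,enq,ent,eqt,ers,fht,fmn,mnt,mnu,mrs,mtu,nqu,nsu,rsu] rk=15  ker:ntu
b_2=(16−15)−0=1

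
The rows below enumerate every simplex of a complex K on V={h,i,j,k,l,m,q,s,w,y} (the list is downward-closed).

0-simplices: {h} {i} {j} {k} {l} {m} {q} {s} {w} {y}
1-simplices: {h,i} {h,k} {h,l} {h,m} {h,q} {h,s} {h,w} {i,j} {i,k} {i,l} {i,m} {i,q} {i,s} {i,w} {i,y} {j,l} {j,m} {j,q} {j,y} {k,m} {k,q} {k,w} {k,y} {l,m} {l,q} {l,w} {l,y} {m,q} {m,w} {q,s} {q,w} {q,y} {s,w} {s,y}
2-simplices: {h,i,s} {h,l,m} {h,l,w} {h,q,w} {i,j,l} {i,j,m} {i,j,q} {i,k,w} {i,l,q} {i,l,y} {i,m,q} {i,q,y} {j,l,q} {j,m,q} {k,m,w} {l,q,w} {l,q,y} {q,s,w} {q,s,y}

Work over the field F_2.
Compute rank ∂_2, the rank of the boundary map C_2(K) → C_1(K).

n_0=10 n_1=34 n_2=19  [Z2]
∂1: piv[hi,hk,hl,hm,hq,hs,hw,ij,iy] rk=9  ker:ik,il,im,iq,is,iw,jl,jm,jq,jy,km,kq,kw,ky,lm,lq,lw,ly,mq,mw,qs,qw,qy,sw,sy
∂2: piv[his,hlm,hlw,hqw,ijl,ijm,ijq,ikw,ilq,ily,imq,iqy,kmw,lqw,qsw,qsy] rk=16  ker:jlq,jmq,lqy
rk∂_2=16

rank∂_2=16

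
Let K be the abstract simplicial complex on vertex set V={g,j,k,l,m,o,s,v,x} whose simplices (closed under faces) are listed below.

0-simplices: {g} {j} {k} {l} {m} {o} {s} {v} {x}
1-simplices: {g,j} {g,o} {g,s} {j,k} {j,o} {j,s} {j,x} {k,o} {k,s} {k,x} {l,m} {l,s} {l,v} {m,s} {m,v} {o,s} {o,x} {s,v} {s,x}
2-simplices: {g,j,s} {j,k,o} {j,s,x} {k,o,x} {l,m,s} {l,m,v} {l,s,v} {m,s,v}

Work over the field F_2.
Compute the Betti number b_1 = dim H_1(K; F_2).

n_0=9 n_1=19 n_2=8  [Z2]
∂1: piv[gj,go,gs,jk,jx,lm,ls,lv] rk=8  ker:jo,js,ko,ks,kx,ms,mv,os,ox,sv,sx
∂2: piv[gjs,jko,jsx,kox,lms,lmv,lsv] rk=7  ker:msv
b_1=(19−8)−7=4

b_1=4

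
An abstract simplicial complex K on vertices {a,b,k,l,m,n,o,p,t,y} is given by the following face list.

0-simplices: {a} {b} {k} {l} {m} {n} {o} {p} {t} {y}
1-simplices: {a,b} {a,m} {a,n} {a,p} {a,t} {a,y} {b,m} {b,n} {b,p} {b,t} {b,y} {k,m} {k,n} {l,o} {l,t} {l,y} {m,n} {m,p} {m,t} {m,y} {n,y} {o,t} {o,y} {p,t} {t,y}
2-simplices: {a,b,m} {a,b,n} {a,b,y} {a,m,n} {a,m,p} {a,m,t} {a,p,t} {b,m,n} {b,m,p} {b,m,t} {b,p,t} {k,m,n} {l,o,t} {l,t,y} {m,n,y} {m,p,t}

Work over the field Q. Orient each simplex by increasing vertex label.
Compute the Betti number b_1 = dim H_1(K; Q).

b_1=3

n_0=10 n_1=25 n_2=16  [Q]
∂1: piv[ab,am,an,ap,at,ay,km,lo,lt] rk=9  ker:bm,bn,bp,bt,by,kn,ly,mn,mp,mt,my,ny,ot,oy,pt,ty
∂2: piv[abm,abn,aby,amn,amp,amt,apt,bmp,bmt,kmn,lot,lty,mny] rk=13  ker:bmn,bpt,mpt
b_1=(25−9)−13=3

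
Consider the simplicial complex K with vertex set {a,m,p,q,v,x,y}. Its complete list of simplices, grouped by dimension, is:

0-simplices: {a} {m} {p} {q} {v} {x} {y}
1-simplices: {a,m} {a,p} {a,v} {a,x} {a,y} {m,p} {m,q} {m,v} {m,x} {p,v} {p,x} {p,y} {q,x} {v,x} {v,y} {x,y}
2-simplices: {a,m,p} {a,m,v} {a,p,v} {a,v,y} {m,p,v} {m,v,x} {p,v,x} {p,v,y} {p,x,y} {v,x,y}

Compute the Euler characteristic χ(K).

χ(K)=1

n_0=7 n_1=16 n_2=10
χ=+7−16+10=1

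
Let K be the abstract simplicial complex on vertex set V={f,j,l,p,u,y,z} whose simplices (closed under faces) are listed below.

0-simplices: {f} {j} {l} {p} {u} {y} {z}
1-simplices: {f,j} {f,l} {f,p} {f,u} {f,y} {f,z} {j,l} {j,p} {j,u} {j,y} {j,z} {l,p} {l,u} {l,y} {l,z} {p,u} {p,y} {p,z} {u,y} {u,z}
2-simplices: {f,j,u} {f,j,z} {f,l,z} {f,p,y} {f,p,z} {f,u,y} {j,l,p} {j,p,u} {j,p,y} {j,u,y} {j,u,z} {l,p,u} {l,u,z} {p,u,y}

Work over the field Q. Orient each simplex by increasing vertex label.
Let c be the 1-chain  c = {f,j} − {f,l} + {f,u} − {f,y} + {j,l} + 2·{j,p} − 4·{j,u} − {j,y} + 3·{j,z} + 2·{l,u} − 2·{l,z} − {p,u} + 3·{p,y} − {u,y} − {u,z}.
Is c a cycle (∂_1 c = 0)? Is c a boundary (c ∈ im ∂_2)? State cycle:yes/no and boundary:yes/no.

cycle:yes boundary:yes

n_0=7 n_1=20 n_2=14  [Q]
∂1: piv[fj,fl,fp,fu,fy,fz] rk=6  ker:jl,jp,ju,jy,jz,lp,lu,ly,lz,pu,py,pz,uy,uz
∂2: piv[fju,fjz,flz,fpy,fpz,fuy,jlp,jpu,jpy,juy,juz,lpu,luz] rk=13  ker:puy
∂1c = 0
c vs im∂2: reduces to 0 ⇒ boundary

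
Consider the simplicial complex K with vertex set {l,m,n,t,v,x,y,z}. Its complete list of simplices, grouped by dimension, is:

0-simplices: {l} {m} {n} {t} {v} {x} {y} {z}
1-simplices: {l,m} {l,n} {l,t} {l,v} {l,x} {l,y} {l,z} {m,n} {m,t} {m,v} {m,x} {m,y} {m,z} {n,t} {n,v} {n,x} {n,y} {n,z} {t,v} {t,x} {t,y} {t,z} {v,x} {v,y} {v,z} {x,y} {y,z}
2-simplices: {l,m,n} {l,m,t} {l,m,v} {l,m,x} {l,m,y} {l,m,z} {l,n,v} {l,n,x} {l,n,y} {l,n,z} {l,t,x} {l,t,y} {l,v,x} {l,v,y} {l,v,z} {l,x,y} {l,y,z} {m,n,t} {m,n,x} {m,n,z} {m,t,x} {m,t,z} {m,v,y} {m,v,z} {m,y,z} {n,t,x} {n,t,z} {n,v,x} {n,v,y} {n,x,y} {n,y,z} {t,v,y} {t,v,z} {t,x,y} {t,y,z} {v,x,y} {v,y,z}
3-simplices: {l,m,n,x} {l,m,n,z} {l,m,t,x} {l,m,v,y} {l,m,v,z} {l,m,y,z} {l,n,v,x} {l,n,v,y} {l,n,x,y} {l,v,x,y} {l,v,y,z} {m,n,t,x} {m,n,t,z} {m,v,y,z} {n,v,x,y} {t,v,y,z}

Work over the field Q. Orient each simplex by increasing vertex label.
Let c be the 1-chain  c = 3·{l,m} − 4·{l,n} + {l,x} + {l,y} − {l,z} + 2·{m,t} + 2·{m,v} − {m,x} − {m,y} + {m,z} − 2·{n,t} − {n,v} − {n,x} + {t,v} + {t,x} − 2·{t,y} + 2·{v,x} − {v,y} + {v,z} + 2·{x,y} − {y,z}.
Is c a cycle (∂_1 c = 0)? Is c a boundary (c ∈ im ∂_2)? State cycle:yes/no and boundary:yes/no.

cycle:yes boundary:yes

n_0=8 n_1=27 n_2=37 n_3=16  [Q]
∂1: piv[lm,ln,lt,lv,lx,ly,lz] rk=7  ker:mn,mt,mv,mx,my,mz,nt,nv,nx,ny,nz,tv,tx,ty,tz,vx,vy,vz,xy,yz
∂2: piv[lmn,lmt,lmv,lmx,lmy,lmz,lnv,lnx,lny,lnz,ltx,lty,lvx,lvy,lvz,lxy,lyz,mnt,mtz,tvy] rk=20  ker:mnx,mnz,mtx,mvy,mvz,myz,ntx,ntz,nvx,nvy,nxy,nyz,tvz,txy,tyz,vxy,vyz
∂3: piv[lmnx,lmnz,lmtx,lmvy,lmvz,lmyz,lnvx,lnvy,lnxy,lvxy,lvyz,mntx,mntz,tvyz] rk=14  ker:mvyz,nvxy
∂1c = 0
c vs im∂2: reduces to 0 ⇒ boundary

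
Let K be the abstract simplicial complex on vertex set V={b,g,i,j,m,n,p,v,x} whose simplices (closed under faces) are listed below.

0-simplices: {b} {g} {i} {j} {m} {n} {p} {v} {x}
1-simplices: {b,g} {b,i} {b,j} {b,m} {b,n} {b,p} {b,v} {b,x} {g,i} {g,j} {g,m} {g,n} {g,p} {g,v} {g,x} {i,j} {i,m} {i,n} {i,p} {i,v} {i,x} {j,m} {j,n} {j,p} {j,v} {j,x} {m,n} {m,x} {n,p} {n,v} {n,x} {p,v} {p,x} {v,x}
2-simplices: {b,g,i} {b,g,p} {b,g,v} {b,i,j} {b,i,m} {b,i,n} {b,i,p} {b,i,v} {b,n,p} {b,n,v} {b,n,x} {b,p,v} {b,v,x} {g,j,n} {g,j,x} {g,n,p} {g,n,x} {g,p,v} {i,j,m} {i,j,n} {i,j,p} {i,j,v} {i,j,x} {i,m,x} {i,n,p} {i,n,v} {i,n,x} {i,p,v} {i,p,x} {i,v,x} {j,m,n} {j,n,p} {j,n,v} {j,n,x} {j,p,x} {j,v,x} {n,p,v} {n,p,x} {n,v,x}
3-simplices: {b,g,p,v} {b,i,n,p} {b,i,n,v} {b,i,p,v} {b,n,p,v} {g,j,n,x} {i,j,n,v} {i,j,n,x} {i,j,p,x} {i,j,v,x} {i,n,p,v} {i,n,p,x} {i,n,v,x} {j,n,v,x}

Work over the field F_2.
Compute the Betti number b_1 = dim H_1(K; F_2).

n_0=9 n_1=34 n_2=39 n_3=14  [Z2]
∂1: piv[bg,bi,bj,bm,bn,bp,bv,bx] rk=8  ker:gi,gj,gm,gn,gp,gv,gx,ij,im,in,ip,iv,ix,jm,jn,jp,jv,jx,mn,mx,np,nv,nx,pv,px,vx
∂2: piv[bgi,bgp,bgv,bij,bim,bin,bip,biv,bnp,bnv,bnx,bpv,bvx,gjn,gjx,gnp,gnx,ijm,ijn,ijp,ijv,ijx,imx,ipx,jmn] rk=25  ker:gpv,inp,inv,inx,ipv,ivx,jnp,jnv,jnx,jpx,jvx,npv,npx,nvx
∂3: piv[bgpv,binp,binv,bipv,bnpv,gjnx,ijnv,ijnx,ijpx,ijvx,inpx,invx] rk=12  ker:inpv,jnvx
b_1=(34−8)−25=1

b_1=1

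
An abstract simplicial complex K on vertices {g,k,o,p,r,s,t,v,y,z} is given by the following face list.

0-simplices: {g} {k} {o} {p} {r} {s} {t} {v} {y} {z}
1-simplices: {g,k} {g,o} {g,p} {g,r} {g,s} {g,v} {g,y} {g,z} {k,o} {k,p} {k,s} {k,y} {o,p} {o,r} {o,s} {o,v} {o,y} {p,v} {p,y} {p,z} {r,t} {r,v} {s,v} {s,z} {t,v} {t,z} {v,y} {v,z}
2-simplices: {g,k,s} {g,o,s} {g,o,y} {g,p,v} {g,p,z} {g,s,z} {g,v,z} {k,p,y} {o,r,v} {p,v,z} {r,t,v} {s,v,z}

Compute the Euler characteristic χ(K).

χ(K)=-6

n_0=10 n_1=28 n_2=12
χ=+10−28+12=-6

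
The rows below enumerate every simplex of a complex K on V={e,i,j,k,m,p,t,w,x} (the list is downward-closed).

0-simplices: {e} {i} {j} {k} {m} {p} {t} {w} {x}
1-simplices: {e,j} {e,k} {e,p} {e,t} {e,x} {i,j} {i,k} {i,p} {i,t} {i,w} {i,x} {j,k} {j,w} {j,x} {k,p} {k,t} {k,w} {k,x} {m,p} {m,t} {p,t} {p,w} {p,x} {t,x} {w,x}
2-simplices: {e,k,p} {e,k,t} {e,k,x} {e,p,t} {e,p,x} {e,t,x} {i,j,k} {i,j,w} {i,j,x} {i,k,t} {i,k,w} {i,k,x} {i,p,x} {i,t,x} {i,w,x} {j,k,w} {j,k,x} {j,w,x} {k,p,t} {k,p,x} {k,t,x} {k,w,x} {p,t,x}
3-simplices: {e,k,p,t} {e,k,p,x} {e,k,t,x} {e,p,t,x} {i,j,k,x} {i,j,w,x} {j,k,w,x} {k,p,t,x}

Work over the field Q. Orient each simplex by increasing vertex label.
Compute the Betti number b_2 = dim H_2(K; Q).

b_2=2

n_0=9 n_1=25 n_2=23 n_3=8  [Q]
∂1: piv[ej,ek,ep,et,ex,ij,iw,mp] rk=8  ker:ik,ip,it,ix,jk,jw,jx,kp,kt,kw,kx,mt,pt,pw,px,tx,wx
∂2: piv[ekp,ekt,ekx,ept,epx,etx,ijk,ijw,ijx,ikt,ikw,ikx,ipx,iwx] rk=14  ker:itx,jkw,jkx,jwx,kpt,kpx,ktx,kwx,ptx
∂3: piv[ekpt,ekpx,ektx,eptx,ijkx,ijwx,jkwx] rk=7  ker:kptx
b_2=(23−14)−7=2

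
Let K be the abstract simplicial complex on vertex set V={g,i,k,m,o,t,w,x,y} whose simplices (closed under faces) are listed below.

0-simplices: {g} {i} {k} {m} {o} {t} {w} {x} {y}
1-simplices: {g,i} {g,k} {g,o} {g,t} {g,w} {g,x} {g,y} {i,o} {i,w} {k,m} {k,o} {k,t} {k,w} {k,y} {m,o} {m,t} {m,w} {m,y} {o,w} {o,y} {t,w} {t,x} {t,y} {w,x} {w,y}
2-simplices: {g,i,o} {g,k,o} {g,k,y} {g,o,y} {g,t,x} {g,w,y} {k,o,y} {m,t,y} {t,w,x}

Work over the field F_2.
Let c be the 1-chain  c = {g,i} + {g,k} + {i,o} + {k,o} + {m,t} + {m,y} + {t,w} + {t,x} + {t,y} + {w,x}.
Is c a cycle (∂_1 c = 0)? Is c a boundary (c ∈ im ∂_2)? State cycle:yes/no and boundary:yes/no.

n_0=9 n_1=25 n_2=9  [Z2]
∂1: piv[gi,gk,go,gt,gw,gx,gy,km] rk=8  ker:io,iw,ko,kt,kw,ky,mo,mt,mw,my,ow,oy,tw,tx,ty,wx,wy
∂2: piv[gio,gko,gky,goy,gtx,gwy,mty,twx] rk=8  ker:koy
∂1c = 0
c vs im∂2: reduces to 0 ⇒ boundary

cycle:yes boundary:yes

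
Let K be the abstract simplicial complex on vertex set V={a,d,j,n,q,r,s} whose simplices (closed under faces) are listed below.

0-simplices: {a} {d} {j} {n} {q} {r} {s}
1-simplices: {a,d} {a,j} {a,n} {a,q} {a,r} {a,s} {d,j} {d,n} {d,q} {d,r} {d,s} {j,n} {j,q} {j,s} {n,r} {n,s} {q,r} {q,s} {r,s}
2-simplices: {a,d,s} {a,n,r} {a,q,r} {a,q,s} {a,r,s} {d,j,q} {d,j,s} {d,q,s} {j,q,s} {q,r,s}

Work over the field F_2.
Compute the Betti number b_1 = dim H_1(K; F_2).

n_0=7 n_1=19 n_2=10  [Z2]
∂1: piv[ad,aj,an,aq,ar,as] rk=6  ker:dj,dn,dq,dr,ds,jn,jq,js,nr,ns,qr,qs,rs
∂2: piv[ads,anr,aqr,aqs,ars,djq,djs,dqs] rk=8  ker:jqs,qrs
b_1=(19−6)−8=5

b_1=5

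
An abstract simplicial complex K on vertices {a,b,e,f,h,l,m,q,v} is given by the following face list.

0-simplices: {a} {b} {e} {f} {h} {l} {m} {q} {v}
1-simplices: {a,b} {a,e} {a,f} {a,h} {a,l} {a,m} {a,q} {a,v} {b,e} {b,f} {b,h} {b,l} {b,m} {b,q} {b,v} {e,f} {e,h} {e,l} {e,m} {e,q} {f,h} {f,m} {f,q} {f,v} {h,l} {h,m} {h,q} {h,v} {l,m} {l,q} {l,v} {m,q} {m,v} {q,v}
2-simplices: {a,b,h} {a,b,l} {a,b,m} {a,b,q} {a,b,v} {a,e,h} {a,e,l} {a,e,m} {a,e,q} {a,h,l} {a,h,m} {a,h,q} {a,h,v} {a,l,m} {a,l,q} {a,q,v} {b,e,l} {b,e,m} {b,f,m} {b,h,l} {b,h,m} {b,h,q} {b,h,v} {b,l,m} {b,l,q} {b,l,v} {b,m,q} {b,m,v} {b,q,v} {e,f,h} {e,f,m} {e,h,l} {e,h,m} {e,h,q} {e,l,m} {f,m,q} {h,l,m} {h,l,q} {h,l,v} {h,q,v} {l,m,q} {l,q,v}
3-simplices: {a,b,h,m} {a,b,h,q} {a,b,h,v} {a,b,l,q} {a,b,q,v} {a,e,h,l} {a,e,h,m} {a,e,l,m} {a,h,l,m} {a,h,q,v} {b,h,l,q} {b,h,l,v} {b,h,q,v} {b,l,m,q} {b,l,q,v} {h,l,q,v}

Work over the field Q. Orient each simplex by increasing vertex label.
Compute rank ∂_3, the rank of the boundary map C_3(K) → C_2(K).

n_0=9 n_1=34 n_2=42 n_3=16  [Q]
∂1: piv[ab,ae,af,ah,al,am,aq,av] rk=8  ker:be,bf,bh,bl,bm,bq,bv,ef,eh,el,em,eq,fh,fm,fq,fv,hl,hm,hq,hv,lm,lq,lv,mq,mv,qv
∂2: piv[abh,abl,abm,abq,abv,aeh,ael,aem,aeq,ahl,ahm,ahq,ahv,alm,alq,aqv,bel,bfm,blv,bmq,bmv,efh,efm,fmq] rk=24  ker:bem,bhl,bhm,bhq,bhv,blm,blq,bqv,ehl,ehm,ehq,elm,hlm,hlq,hlv,hqv,lmq,lqv
∂3: piv[abhm,abhq,abhv,ablq,abqv,aehl,aehm,aelm,ahlm,ahqv,bhlq,bhlv,blmq,blqv] rk=14  ker:bhqv,hlqv
rk∂_3=14

rank∂_3=14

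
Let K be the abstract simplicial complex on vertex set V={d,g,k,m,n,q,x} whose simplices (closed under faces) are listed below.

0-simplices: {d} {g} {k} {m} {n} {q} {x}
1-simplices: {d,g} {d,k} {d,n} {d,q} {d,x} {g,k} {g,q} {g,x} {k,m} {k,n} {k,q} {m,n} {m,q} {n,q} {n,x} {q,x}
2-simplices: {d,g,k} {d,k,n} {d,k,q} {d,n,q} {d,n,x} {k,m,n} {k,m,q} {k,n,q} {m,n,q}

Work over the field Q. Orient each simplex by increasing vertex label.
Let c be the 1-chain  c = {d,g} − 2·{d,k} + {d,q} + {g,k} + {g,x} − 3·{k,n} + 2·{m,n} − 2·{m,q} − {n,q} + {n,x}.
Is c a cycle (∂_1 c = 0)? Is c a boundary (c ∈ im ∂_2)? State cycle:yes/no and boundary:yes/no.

cycle:no boundary:no

n_0=7 n_1=16 n_2=9  [Q]
∂1: piv[dg,dk,dn,dq,dx,km] rk=6  ker:gk,gq,gx,kn,kq,mn,mq,nq,nx,qx
∂2: piv[dgk,dkn,dkq,dnq,dnx,kmn,kmq] rk=7  ker:knq,mnq
∂1c = −{g} + 2·{k} − {n} − 2·{q} + 2·{x}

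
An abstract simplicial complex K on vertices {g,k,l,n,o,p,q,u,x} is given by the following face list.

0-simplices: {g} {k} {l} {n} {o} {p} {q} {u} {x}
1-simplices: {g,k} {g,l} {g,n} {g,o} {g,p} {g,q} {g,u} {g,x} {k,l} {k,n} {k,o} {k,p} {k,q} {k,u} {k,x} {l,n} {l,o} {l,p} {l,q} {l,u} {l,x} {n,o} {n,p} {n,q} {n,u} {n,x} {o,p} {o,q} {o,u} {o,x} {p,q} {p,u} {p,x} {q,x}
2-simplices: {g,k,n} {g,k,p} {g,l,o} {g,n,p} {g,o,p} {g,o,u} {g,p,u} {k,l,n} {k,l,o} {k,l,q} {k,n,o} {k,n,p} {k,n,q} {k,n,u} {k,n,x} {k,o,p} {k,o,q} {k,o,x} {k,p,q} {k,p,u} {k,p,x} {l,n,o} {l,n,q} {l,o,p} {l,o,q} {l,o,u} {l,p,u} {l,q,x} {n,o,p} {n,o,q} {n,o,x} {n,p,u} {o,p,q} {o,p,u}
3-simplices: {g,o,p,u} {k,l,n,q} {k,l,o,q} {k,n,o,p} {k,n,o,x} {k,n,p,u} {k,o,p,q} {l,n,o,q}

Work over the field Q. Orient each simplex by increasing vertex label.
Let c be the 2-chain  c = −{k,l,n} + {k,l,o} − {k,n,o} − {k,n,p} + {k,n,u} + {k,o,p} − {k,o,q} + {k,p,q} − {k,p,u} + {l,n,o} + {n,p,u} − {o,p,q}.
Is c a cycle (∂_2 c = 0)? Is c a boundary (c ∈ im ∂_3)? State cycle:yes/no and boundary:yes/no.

n_0=9 n_1=34 n_2=34 n_3=8  [Q]
∂1: piv[gk,gl,gn,go,gp,gq,gu,gx] rk=8  ker:kl,kn,ko,kp,kq,ku,kx,ln,lo,lp,lq,lu,lx,no,np,nq,nu,nx,op,oq,ou,ox,pq,pu,px,qx
∂2: piv[gkn,gkp,glo,gnp,gop,gou,gpu,kln,klo,klq,kno,knq,knu,knx,kop,koq,kox,kpq,kpu,kpx,lop,lou,lqx] rk=23  ker:knp,lno,lnq,loq,lpu,nop,noq,nox,npu,opq,opu
∂3: piv[gopu,klnq,kloq,knop,knox,knpu,kopq,lnoq] rk=8
∂2c = 0
c vs im∂3: residual ≠ 0 ⇒ not boundary

cycle:yes boundary:no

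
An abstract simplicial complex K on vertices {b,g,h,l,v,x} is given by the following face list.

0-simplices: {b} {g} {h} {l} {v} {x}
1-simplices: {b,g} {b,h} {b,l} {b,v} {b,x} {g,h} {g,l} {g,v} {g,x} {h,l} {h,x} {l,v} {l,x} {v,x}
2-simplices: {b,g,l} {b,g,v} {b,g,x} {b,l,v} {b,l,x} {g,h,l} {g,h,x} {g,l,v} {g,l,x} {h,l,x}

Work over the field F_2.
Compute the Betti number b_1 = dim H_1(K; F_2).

b_1=2

n_0=6 n_1=14 n_2=10  [Z2]
∂1: piv[bg,bh,bl,bv,bx] rk=5  ker:gh,gl,gv,gx,hl,hx,lv,lx,vx
∂2: piv[bgl,bgv,bgx,blv,blx,ghl,ghx] rk=7  ker:glv,glx,hlx
b_1=(14−5)−7=2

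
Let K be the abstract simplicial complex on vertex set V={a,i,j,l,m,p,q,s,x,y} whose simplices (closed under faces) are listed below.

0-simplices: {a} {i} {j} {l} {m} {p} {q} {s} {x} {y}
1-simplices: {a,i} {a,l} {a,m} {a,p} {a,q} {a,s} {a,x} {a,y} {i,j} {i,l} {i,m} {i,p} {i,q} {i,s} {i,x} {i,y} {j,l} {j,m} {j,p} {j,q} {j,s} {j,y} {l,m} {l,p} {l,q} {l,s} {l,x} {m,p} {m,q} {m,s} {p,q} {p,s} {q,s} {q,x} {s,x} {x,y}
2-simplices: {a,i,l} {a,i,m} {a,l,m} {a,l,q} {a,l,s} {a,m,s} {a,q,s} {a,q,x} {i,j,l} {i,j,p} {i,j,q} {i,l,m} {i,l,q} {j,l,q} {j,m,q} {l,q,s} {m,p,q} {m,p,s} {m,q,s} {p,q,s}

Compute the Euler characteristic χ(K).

χ(K)=-6

n_0=10 n_1=36 n_2=20
χ=+10−36+20=-6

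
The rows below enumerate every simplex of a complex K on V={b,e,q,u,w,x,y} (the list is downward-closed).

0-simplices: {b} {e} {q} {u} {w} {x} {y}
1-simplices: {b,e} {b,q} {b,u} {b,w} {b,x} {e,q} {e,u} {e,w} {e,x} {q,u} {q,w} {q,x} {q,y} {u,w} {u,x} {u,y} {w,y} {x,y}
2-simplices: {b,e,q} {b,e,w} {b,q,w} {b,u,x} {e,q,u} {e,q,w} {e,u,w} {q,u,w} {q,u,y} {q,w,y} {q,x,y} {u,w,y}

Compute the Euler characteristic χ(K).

n_0=7 n_1=18 n_2=12
χ=+7−18+12=1

χ(K)=1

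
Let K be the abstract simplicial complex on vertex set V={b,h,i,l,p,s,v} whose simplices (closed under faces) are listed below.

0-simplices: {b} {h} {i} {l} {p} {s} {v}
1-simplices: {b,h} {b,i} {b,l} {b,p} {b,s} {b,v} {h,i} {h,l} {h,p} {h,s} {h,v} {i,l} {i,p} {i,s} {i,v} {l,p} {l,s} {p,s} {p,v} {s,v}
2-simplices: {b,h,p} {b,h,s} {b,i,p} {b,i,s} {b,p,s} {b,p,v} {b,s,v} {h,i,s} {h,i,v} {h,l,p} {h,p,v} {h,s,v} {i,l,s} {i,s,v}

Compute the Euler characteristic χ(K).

n_0=7 n_1=20 n_2=14
χ=+7−20+14=1

χ(K)=1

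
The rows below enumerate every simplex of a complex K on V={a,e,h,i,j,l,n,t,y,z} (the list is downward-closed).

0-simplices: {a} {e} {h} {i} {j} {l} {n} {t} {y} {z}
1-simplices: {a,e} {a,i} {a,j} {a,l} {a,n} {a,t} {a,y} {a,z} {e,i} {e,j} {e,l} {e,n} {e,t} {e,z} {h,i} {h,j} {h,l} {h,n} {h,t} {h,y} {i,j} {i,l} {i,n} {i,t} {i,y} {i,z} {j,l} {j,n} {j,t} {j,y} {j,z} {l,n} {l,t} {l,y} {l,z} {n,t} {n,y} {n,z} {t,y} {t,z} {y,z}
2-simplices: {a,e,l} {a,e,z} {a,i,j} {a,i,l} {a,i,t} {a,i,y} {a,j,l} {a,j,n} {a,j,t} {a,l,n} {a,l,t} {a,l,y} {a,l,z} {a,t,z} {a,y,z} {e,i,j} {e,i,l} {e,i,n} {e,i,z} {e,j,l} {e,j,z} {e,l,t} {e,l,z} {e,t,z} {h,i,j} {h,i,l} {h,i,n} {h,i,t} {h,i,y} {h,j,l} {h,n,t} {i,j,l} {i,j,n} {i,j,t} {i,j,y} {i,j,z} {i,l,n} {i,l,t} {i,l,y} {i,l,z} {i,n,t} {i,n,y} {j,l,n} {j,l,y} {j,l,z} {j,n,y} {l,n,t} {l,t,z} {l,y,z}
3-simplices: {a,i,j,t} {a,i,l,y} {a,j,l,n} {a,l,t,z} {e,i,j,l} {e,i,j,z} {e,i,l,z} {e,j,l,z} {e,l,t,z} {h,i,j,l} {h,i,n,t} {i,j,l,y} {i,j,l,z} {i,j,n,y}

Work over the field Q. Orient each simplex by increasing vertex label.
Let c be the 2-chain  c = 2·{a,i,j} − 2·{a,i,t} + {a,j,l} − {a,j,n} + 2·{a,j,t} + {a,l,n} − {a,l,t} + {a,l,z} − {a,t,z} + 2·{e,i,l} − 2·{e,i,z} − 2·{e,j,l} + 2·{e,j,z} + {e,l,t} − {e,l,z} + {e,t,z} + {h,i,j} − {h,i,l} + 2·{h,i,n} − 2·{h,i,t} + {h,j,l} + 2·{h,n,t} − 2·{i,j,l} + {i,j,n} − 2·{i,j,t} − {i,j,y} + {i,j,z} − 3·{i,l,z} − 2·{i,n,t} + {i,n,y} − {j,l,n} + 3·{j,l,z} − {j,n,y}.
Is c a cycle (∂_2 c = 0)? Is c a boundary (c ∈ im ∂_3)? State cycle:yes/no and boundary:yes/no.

cycle:yes boundary:yes

n_0=10 n_1=41 n_2=49 n_3=14  [Q]
∂1: piv[ae,ai,aj,al,an,at,ay,az,hi] rk=9  ker:ei,ej,el,en,et,ez,hj,hl,hn,ht,hy,ij,il,in,it,iy,iz,jl,jn,jt,jy,jz,ln,lt,ly,lz,nt,ny,nz,ty,tz,yz
∂2: piv[ael,aez,aij,ail,ait,aiy,ajl,ajn,ajt,aln,alt,aly,alz,atz,ayz,eij,eil,ein,eiz,ejz,elt,hij,hil,hin,hit,hiy,hnt,ijn,ijy,iny] rk=30  ker:ejl,elz,etz,hjl,ijl,ijt,ijz,iln,ilt,ily,ilz,int,jln,jly,jlz,jny,lnt,ltz,lyz
∂3: piv[aijt,aily,ajln,altz,eijl,eijz,eilz,ejlz,eltz,hijl,hint,ijly,ijny] rk=13  ker:ijlz
∂2c = 0
c vs im∂3: reduces to 0 ⇒ boundary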